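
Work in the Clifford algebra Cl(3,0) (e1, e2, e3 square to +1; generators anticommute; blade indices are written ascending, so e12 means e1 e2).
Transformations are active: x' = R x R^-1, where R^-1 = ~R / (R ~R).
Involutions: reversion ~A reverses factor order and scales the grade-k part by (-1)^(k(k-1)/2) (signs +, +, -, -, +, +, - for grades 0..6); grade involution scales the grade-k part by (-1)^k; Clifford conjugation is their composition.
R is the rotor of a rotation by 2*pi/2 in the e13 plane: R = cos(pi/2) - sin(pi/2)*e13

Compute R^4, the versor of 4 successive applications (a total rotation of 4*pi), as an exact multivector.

Rotor phase runs at HALF the rotation angle; powers of one rotor simply add phase, so after 4 steps in e13 the phase is 4*pi/2 = 2*pi and R^4 = cos(2*pi) - sin(2*pi)*e13.
cos(2*pi) = 1 and sin(2*pi) = 0, so R^4 = 1. The total rotation 4*pi is 2 full turns, so every vector returns to itself, yet the rotor is +1, back on the identity sheet (an even number of 2*pi turns).
Answer: 1


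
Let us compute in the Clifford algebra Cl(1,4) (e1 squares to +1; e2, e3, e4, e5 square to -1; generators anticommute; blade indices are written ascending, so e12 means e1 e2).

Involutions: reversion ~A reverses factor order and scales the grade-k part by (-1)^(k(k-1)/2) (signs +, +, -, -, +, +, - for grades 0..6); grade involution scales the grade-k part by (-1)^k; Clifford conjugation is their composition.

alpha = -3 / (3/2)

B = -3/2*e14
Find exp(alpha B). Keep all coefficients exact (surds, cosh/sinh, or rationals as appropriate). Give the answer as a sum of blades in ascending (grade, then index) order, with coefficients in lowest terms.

B^2 = (-3/2)^2*(e14)^2 = 9/4*(+1) = 9/4 (a basis 2-blade squares to minus the product of its generators' squares).
B^2 = 9/4 — a positive square means the series sums to a boost: l = 3/2, alpha*l = -3, so exp(alpha B) = cosh(-3) + (sinh(-3)/(3/2))*B = cosh(3) + (-2*sinh(3)/3)*B.
Answer: cosh(3) + sinh(3)*e14


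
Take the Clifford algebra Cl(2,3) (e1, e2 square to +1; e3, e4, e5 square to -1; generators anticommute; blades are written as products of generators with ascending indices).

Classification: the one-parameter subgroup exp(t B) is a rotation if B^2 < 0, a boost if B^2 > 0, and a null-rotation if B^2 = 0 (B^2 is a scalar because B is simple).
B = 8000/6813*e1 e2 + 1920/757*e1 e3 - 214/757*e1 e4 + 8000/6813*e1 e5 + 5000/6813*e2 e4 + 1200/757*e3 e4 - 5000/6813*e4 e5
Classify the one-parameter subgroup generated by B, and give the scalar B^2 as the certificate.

B^2 term by term: the squares give (8000/6813)^2*(e1 e2)^2 + (1920/757)^2*(e1 e3)^2 + (-214/757)^2*(e1 e4)^2 + (8000/6813)^2*(e1 e5)^2 + (5000/6813)^2*(e2 e4)^2 + (1200/757)^2*(e3 e4)^2 + (-5000/6813)^2*(e4 e5)^2 = 64000000/46416969*(-1) + 3686400/573049*(+1) + 45796/573049*(+1) + 64000000/46416969*(+1) + 25000000/46416969*(+1) + 1440000/573049*(-1) + 25000000/46416969*(-1) = 4 (each basis 2-blade squares to minus the product of its generators' squares); cross terms between blades sharing an index anticommute and cancel; the commuting (index-disjoint) pairs give grade-4 terms 2*c*c'*(blade product), which cancel blade by blade — e1 e2 e3 e4: 6400000/1719147 - 6400000/1719147 = 0; e1 e2 e4 e5: -80000000/46416969 + 80000000/46416969 = 0; e1 e3 e4 e5: -6400000/1719147 + 6400000/1719147 = 0 — confirming B is simple. So B^2 = 4.
Answer: boost, certificate B^2 = 4. No conjugation can change B^2 = 4; the sign gives the class.


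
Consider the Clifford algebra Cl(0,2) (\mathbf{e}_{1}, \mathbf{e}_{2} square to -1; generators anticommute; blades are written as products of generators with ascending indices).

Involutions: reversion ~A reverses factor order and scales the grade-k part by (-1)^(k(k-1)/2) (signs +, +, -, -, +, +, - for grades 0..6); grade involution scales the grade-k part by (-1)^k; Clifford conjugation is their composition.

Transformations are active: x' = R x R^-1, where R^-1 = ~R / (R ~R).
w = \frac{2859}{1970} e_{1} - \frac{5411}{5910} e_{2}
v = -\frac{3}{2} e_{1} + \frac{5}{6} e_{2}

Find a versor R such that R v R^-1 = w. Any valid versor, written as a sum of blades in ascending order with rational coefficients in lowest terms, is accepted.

Equal squares first: v^2 = w^2 = -\frac{53}{18}. Then v + w = -\frac{48}{985} e_{1} - \frac{81}{985} e_{2} is a versor taking v to w, provided it is invertible.
Answer: -\frac{48}{985} e_{1} - \frac{81}{985} e_{2}


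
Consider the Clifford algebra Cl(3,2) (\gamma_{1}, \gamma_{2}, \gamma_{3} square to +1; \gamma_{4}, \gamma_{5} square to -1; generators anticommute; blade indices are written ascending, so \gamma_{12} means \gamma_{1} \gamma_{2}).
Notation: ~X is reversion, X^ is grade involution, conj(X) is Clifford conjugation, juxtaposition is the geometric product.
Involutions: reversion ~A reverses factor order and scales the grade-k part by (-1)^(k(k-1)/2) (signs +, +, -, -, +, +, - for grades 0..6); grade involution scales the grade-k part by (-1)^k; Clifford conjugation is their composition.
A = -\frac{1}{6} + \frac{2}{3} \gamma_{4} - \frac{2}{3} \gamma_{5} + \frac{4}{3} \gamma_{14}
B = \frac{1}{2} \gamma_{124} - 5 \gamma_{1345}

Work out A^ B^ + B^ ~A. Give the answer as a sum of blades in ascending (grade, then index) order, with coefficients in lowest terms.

first term: \frac{2}{3} \gamma_{2} - \frac{1}{3} \gamma_{12} + \frac{20}{3} \gamma_{35} + \frac{1}{12} \gamma_{124} - \frac{10}{3} \gamma_{134} - \frac{10}{3} \gamma_{135} + \frac{1}{3} \gamma_{1245} + \frac{5}{6} \gamma_{1345}
second term: -\frac{2}{3} \gamma_{2} + \frac{1}{3} \gamma_{12} - \frac{20}{3} \gamma_{35} + \frac{1}{12} \gamma_{124} - \frac{10}{3} \gamma_{134} - \frac{10}{3} \gamma_{135} + \frac{1}{3} \gamma_{1245} + \frac{5}{6} \gamma_{1345}
Answer: \frac{1}{6} \gamma_{124} - \frac{20}{3} \gamma_{134} - \frac{20}{3} \gamma_{135} + \frac{2}{3} \gamma_{1245} + \frac{5}{3} \gamma_{1345}


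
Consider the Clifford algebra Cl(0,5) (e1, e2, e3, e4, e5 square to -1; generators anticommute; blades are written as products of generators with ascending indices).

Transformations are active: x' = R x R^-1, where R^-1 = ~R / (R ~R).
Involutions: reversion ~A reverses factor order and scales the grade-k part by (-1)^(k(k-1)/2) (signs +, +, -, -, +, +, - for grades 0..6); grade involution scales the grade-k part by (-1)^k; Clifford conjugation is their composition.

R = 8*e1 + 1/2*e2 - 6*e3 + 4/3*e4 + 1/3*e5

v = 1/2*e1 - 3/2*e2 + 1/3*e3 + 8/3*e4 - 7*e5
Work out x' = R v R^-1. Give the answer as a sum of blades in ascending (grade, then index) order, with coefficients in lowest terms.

~R = 8*e1 + 1/2*e2 - 6*e3 + 4/3*e4 + 1/3*e5, and R ~R = -3677/36, so R^-1 = ~R / (-3677/36).
R v = -89/36 - 49/4*e1 e2 + 17/3*e1 e3 + 62/3*e1 e4 - 337/6*e1 e5 - 53/6*e2 e3 + 10/3*e2 e4 - 3*e2 e5 - 148/9*e3 e4 + 377/9*e3 e5 - 92/9*e4 e5
Answer: -829/7354*e1 + 11209/7354*e2 - 6881/11031*e3 - 9568/3677*e4 + 77395/11031*e5


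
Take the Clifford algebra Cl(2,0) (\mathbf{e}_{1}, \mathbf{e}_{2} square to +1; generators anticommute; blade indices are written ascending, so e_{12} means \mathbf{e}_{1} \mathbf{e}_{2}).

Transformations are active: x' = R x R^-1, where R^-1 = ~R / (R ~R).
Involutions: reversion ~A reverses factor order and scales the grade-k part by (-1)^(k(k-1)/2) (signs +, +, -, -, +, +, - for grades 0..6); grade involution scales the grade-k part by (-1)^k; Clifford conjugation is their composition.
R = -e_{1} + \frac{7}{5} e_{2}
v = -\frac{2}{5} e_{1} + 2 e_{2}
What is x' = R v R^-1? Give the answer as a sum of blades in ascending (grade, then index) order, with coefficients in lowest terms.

~R = -e_{1} + \frac{7}{5} e_{2}, and R ~R = \frac{74}{25}, so R^-1 = ~R / (\frac{74}{25}).
R v = \frac{16}{5} - \frac{36}{25} e_{12}
Answer: -\frac{326}{185} e_{1} + \frac{38}{37} e_{2}


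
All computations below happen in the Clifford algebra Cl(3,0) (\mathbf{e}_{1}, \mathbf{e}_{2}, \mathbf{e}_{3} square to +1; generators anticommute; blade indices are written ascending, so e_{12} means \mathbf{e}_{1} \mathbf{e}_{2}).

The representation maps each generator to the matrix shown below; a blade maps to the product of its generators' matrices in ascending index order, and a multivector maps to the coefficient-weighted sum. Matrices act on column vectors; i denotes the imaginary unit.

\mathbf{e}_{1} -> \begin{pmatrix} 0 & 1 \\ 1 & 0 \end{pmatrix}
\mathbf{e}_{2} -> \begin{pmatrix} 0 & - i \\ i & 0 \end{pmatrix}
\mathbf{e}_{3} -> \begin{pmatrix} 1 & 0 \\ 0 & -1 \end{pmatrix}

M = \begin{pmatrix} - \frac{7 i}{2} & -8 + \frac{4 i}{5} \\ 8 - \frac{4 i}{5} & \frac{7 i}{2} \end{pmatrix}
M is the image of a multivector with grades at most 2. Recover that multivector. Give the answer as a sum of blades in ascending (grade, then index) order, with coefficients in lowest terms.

Method: 1, rho(e_{1}), rho(e_{2}), rho(e_{3}) form a trace-orthogonal basis of the 2x2 complex matrices (tr(X Y) = 2 if X = Y, else 0), so M = m0*1 + m1*rho(e_{1}) + m2*rho(e_{2}) + m3*rho(e_{3}) with m0 = tr(M)/2 = 0, m1 = tr(M rho(e_{1}))/2 = 0, m2 = tr(M rho(e_{2}))/2 = - \frac{4}{5} - 8 i, m3 = tr(M rho(e_{3}))/2 = - \frac{7 i}{2}.
Multiplying table entries, the bivector images are rho(e_{12}) = i*rho(e_{3}), rho(e_{13}) = -i*rho(e_{2}), rho(e_{23}) = i*rho(e_{1}); with real blade coefficients the real parts of m0..m3 are the coefficients of 1, e_{1}, e_{2}, e_{3} and the imaginary parts give the bivectors (e_{23}: Im m1, e_{13}: -Im m2, e_{12}: Im m3).
Answer: -\frac{4}{5} e_{2} - \frac{7}{2} e_{12} + 8 e_{13}


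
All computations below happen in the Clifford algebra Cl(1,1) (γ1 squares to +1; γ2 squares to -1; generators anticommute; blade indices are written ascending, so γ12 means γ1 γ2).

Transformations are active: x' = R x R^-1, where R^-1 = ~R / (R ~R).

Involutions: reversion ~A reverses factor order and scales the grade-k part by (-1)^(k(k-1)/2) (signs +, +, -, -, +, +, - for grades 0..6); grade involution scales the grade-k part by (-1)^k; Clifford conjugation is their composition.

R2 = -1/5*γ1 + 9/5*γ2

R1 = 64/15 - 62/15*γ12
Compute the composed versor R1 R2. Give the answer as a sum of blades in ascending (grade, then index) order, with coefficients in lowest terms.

Distribute over the terms of R1 (each basis-blade product reordered to ascending indices, repeated generators contracted through their squares):
(64/15) R2 = -64/75*γ1 + 192/25*γ2
(-62/15*γ12) R2 = 186/25*γ1 - 62/75*γ2
Summing the partial products and collecting blades:
Answer: 494/75*γ1 + 514/75*γ2


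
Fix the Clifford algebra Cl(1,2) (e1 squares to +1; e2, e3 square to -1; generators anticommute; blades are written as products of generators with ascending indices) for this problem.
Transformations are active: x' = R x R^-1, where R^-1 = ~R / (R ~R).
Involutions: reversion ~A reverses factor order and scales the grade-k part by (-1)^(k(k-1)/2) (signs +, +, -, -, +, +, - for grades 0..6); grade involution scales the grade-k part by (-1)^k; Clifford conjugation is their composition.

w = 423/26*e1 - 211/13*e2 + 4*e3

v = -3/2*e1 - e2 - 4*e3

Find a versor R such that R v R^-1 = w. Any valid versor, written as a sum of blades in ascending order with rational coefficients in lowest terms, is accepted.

Reasoning: v^2 = w^2 = -59/4 since conjugation preserves the quadratic form; R = v + w = 192/13*e1 - 224/13*e2 is then valid when invertible, keeping its own part and reversing (v - w)/2.
Answer: 192/13*e1 - 224/13*e2


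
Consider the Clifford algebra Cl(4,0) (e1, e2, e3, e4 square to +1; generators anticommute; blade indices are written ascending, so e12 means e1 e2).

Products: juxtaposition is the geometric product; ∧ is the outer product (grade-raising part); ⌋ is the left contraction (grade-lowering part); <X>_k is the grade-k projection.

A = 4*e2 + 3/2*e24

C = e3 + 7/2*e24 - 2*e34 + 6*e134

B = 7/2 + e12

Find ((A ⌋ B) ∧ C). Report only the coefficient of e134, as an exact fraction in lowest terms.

step 1: -4*e1
step 2: -4*e13 - 14*e124 + 8*e134
Answer: 8


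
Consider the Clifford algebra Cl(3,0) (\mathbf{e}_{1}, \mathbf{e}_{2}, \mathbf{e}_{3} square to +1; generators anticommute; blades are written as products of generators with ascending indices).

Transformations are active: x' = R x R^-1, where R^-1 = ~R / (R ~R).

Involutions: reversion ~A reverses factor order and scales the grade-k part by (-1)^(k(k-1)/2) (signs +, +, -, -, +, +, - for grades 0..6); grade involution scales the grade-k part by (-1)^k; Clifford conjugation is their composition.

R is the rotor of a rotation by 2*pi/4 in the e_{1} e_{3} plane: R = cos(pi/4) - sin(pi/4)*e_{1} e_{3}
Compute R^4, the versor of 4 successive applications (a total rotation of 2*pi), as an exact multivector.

The rotor phase is half the rotation angle and phases add under composition, so 4 steps in the e_{1} e_{3} plane accumulate phase 4*(pi/4) = \pi: R^4 = cos(\pi) - sin(\pi)*e_{1} e_{3}.
cos(\pi) = -1 and sin(\pi) = 0, so R^4 = -1. The total rotation 2*pi is 1 full turn, so every vector returns to itself, yet the rotor is -1, on the OTHER sheet of the double cover (an odd number of 2*pi turns).
Answer: -1


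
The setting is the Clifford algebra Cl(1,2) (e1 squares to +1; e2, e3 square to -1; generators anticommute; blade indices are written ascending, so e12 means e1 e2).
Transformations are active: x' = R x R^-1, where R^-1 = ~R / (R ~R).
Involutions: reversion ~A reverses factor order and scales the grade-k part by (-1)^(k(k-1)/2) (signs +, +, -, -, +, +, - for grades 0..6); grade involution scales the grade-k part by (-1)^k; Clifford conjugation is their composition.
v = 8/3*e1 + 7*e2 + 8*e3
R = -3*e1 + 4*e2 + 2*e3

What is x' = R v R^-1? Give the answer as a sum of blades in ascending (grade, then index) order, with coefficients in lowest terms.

~R = -3*e1 + 4*e2 + 2*e3, and R ~R = -11, so R^-1 = ~R / (-11).
R v = -52 - 95/3*e12 - 88/3*e13 + 18*e23
Answer: -1024/33*e1 + 339/11*e2 + 120/11*e3


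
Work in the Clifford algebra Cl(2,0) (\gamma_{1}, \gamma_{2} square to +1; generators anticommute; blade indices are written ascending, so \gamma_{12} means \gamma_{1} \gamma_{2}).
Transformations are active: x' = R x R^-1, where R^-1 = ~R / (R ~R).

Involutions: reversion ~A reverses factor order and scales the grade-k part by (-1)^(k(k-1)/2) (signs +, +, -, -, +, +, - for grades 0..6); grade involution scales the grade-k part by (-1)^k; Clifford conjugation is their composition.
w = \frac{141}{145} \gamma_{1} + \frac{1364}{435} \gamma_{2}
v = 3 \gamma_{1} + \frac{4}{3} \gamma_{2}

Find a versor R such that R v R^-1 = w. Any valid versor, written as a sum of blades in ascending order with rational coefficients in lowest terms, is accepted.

Reasoning: v^2 = w^2 = \frac{97}{9} since conjugation preserves the quadratic form; R = v + w = \frac{576}{145} \gamma_{1} + \frac{648}{145} \gamma_{2} is then valid when invertible, keeping its own part and reversing (v - w)/2.
Answer: \frac{576}{145} \gamma_{1} + \frac{648}{145} \gamma_{2}


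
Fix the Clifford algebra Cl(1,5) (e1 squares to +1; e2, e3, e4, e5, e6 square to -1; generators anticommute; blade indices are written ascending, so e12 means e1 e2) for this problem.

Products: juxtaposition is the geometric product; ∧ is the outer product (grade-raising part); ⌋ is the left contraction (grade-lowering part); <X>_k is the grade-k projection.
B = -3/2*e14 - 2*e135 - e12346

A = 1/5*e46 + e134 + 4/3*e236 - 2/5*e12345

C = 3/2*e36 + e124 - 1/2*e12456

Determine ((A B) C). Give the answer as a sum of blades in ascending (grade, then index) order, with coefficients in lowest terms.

step 1: 3/2*e3 - 4/3*e14 - 3/10*e16 + 4/5*e24 + e26 - 2*e45 - 2/5*e56 + 1/5*e123 + 3/5*e235 - 8/3*e1256 - 2*e12346 + 2/5*e13456
step 2: -4/5*e1 + 4/3*e2 - 4/3*e4 - 9/4*e6 - 9/20*e13 + 13/10*e23 + 1/5*e34 + 8/5*e35 - 2*e36 - 16/5*e124 - 2*e125 - 13/10*e126 - 1/10*e145 - e146 + 2/5*e156 - 3/20*e245 + 3/10*e246 + 7/30*e256 - 8/3*e456 + 3/2*e1234 + 4*e1235 - 3/5*e1345 + 17/10*e1346 - 6/5*e2346 - 2/5*e2356 - 31/10*e3456 - 2/5*e12456 - 3/4*e123456
Answer: -4/5*e1 + 4/3*e2 - 4/3*e4 - 9/4*e6 - 9/20*e13 + 13/10*e23 + 1/5*e34 + 8/5*e35 - 2*e36 - 16/5*e124 - 2*e125 - 13/10*e126 - 1/10*e145 - e146 + 2/5*e156 - 3/20*e245 + 3/10*e246 + 7/30*e256 - 8/3*e456 + 3/2*e1234 + 4*e1235 - 3/5*e1345 + 17/10*e1346 - 6/5*e2346 - 2/5*e2356 - 31/10*e3456 - 2/5*e12456 - 3/4*e123456


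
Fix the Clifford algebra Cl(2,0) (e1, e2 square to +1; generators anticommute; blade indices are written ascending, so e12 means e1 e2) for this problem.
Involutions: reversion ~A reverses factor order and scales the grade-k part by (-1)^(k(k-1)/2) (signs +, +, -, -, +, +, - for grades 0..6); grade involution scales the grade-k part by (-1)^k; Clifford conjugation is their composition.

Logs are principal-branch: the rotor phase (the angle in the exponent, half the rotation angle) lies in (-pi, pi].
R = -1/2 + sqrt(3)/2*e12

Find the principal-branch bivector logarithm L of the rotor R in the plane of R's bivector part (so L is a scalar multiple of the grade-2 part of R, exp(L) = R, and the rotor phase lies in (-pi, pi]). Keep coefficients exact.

The scalar part of R is -1/2, so the principal-branch rotor phase is pinned; divide the bivector part by its sine to get the unit plane — L is the phase times that plane.
Concretely: cos(phase) = -1/2 gives phase = ±2*pi/3, and since phase/sin(phase) is even the sign is immaterial: L = (phase/sin(phase)) * <R>_2 = (4*sqrt(3)*pi/9) * <R>_2.
Answer: 2*pi/3*e12


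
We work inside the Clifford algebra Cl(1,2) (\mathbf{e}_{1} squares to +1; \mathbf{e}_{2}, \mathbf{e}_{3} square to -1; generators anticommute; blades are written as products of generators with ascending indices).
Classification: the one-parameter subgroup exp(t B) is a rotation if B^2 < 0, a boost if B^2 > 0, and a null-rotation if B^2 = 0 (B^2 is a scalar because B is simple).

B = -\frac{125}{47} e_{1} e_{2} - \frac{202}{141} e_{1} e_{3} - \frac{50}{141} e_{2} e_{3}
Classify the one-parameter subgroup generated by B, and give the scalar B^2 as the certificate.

B^2 term by term: the squares give (-\frac{125}{47})^2*(e_{1} e_{2})^2 + (-\frac{202}{141})^2*(e_{1} e_{3})^2 + (-\frac{50}{141})^2*(e_{2} e_{3})^2 = \frac{15625}{2209}*(+1) + \frac{40804}{19881}*(+1) + \frac{2500}{19881}*(-1) = 9 (each basis 2-blade squares to minus the product of its generators' squares); cross terms between blades sharing an index anticommute and cancel. So B^2 = 9.
Answer: boost, certificate B^2 = 9. Because 9 is invariant under every versor sandwich, the classification follows from its sign alone.


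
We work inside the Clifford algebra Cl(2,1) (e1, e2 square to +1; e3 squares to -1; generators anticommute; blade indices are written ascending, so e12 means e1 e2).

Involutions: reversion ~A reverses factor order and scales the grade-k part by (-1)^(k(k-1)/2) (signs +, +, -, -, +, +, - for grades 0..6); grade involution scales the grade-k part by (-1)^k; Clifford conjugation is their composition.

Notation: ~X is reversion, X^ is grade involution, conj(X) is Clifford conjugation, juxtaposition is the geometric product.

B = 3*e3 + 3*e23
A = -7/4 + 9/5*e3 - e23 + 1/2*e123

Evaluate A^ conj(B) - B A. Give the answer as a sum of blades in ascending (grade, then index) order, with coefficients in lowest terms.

first term: -12/5 + 3/2*e1 + 12/5*e2 + 21/4*e3 - 3/2*e12 + 21/4*e23
second term: -42/5 + 3/2*e1 - 42/5*e2 - 21/4*e3 - 3/2*e12 - 21/4*e23
Answer: 6 + 54/5*e2 + 21/2*e3 + 21/2*e23


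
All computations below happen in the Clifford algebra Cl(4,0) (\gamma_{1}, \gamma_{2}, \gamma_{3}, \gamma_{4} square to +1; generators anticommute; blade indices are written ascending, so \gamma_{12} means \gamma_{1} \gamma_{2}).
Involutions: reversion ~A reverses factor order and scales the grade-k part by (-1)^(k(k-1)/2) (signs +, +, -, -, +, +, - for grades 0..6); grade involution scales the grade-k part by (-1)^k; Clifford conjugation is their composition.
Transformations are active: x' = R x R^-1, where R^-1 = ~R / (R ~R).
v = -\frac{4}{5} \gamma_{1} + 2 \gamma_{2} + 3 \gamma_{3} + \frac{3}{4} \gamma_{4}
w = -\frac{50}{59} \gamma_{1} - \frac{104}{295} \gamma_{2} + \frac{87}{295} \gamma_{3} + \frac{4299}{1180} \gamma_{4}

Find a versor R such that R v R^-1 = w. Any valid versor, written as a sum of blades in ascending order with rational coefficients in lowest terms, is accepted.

Equal squares first: v^2 = w^2 = \frac{5681}{400}. Then v + w = -\frac{486}{295} \gamma_{1} + \frac{486}{295} \gamma_{2} + \frac{972}{295} \gamma_{3} + \frac{1296}{295} \gamma_{4} is a versor taking v to w, provided it is invertible.
Answer: -\frac{486}{295} \gamma_{1} + \frac{486}{295} \gamma_{2} + \frac{972}{295} \gamma_{3} + \frac{1296}{295} \gamma_{4}


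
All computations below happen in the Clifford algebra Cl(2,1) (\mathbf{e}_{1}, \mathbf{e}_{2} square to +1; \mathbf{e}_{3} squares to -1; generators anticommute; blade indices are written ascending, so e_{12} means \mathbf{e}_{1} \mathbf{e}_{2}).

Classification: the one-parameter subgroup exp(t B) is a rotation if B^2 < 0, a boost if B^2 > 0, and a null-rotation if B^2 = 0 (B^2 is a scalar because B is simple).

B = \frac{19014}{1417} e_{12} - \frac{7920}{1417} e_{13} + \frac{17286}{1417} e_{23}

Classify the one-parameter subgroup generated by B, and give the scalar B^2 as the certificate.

B^2 term by term: the squares give (\frac{19014}{1417})^2*(e_{12})^2 + (-\frac{7920}{1417})^2*(e_{13})^2 + (\frac{17286}{1417})^2*(e_{23})^2 = \frac{361532196}{2007889}*(-1) + \frac{62726400}{2007889}*(+1) + \frac{298805796}{2007889}*(+1) = 0 (each basis 2-blade squares to minus the product of its generators' squares); cross terms between blades sharing an index anticommute and cancel. So B^2 = 0.
Answer: null-rotation, certificate B^2 = 0. One invariant decides it: the square 0 survives every conjugation, and its sign is exactly the classification.


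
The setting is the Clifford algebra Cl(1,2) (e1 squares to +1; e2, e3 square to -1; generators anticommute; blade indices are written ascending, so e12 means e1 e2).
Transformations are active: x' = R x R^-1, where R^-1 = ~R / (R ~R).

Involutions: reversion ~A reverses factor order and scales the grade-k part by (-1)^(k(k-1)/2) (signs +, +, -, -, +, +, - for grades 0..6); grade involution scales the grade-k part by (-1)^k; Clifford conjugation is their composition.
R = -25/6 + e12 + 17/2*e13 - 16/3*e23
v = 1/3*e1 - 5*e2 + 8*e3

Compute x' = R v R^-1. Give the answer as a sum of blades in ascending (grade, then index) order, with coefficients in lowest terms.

~R = -25/6 - e12 - 17/2*e13 + 16/3*e23, and R ~R = -247/9, so R^-1 = ~R / (-247/9).
R v = -1159/18*e1 + 379/6*e2 - 19/2*e3 + 877/18*e123
Answer: -1405/1482*e1 - 6*e2 - 3623/494*e3


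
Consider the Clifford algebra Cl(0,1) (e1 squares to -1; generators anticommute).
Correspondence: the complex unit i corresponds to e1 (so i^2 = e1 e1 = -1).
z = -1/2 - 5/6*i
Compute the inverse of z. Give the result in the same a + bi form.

In blades: z = -1/2 - 5/6*e1.
With qbar = -1/2 + 5/6*e1 (scalar fixed, mapped units negated), z qbar = 17/18 (the sum of squared coefficients), so z^-1 = qbar / (17/18) = -9/17 + 15/17*e1; translating back:
Answer: -9/17 + 15/17*i


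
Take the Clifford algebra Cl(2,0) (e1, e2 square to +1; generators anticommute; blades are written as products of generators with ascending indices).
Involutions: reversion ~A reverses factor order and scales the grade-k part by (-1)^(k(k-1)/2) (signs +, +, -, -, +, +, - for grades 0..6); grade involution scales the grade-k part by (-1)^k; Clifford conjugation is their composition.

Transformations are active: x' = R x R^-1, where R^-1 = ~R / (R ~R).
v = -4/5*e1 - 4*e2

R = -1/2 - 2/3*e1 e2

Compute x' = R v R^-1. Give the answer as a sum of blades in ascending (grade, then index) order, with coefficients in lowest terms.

~R = -1/2 + 2/3*e1 e2, and R ~R = 25/36, so R^-1 = ~R / (25/36).
R v = 46/15*e1 + 22/15*e2
Answer: -452/125*e1 + 236/125*e2


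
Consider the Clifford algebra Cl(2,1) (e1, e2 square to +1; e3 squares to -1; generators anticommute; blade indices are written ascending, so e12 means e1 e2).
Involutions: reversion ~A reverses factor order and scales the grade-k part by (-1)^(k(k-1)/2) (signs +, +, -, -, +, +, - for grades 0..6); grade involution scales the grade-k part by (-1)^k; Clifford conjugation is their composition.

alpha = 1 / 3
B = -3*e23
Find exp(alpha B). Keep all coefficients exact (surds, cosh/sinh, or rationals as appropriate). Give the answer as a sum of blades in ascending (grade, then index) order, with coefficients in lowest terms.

B^2 = (-3)^2*(e23)^2 = 9*(+1) = 9 (a basis 2-blade squares to minus the product of its generators' squares).
B^2 = 9 — the positive square puts this in the hyperbolic regime; l = 3, alpha*l = 1, so exp(alpha B) = cosh(1) + (sinh(1)/3)*B = cosh(1) + (sinh(1)/3)*B.
Answer: cosh(1) - sinh(1)*e23


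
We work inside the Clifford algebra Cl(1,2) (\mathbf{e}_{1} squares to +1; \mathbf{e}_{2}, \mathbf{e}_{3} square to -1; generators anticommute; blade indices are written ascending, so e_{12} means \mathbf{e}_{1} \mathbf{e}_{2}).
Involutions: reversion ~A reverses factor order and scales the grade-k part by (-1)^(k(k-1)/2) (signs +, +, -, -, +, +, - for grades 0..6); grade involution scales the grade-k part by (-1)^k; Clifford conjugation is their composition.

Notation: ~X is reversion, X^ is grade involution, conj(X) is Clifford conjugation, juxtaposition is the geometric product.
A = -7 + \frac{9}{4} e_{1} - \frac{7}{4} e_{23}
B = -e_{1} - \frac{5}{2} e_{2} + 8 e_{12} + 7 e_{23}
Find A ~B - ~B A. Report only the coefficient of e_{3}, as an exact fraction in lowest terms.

first term: -\frac{29}{2} + 7 e_{1} - \frac{1}{2} e_{2} + \frac{35}{8} e_{3} + \frac{403}{8} e_{12} + 14 e_{13} + 49 e_{23} - 14 e_{123}
second term: -\frac{29}{2} + 7 e_{1} + \frac{71}{2} e_{2} - \frac{35}{8} e_{3} + \frac{493}{8} e_{12} - 14 e_{13} + 49 e_{23} - 14 e_{123}
Answer: \frac{35}{4}


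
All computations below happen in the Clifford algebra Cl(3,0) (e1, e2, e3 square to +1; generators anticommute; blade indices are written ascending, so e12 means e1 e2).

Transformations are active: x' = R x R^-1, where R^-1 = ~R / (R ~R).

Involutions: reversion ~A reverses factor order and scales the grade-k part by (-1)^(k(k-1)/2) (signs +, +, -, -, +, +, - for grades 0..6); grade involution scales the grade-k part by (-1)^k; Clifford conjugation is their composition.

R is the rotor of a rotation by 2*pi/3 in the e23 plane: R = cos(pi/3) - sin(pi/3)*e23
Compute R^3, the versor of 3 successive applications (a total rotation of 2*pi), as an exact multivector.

Rotor phase runs at HALF the rotation angle; powers of one rotor simply add phase, so after 3 steps in e23 the phase is 3*pi/3 = pi and R^3 = cos(pi) - sin(pi)*e23.
cos(pi) = -1 and sin(pi) = 0, so R^3 = -1. The total rotation 2*pi is 1 full turn, so every vector returns to itself, yet the rotor is -1, on the OTHER sheet of the double cover (an odd number of 2*pi turns).
Answer: -1


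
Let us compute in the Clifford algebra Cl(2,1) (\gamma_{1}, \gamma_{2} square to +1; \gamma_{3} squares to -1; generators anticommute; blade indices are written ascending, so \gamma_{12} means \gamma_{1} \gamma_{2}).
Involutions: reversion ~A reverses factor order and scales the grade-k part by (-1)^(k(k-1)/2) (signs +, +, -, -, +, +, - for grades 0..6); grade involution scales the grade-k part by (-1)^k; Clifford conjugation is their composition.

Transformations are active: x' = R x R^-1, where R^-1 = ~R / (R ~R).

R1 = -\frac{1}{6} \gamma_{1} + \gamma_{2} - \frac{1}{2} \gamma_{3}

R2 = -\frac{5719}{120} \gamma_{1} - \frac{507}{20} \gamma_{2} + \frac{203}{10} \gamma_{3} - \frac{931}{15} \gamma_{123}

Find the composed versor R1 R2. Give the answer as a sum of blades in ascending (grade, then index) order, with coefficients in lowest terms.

Distribute over the terms of R1 (each basis-blade product reordered to ascending indices, repeated generators contracted through their squares):
(-\frac{1}{6} \gamma_{1}) R2 = \frac{5719}{720} + \frac{169}{40} \gamma_{12} - \frac{203}{60} \gamma_{13} + \frac{931}{90} \gamma_{23}
(\gamma_{2}) R2 = -\frac{507}{20} + \frac{5719}{120} \gamma_{12} + \frac{931}{15} \gamma_{13} + \frac{203}{10} \gamma_{23}
(-\frac{1}{2} \gamma_{3}) R2 = \frac{203}{20} - \frac{931}{30} \gamma_{12} - \frac{5719}{240} \gamma_{13} - \frac{507}{40} \gamma_{23}
Summing the partial products and collecting blades:
Answer: -\frac{1045}{144} + \frac{417}{20} \gamma_{12} + \frac{1673}{48} \gamma_{13} + \frac{6469}{360} \gamma_{23}


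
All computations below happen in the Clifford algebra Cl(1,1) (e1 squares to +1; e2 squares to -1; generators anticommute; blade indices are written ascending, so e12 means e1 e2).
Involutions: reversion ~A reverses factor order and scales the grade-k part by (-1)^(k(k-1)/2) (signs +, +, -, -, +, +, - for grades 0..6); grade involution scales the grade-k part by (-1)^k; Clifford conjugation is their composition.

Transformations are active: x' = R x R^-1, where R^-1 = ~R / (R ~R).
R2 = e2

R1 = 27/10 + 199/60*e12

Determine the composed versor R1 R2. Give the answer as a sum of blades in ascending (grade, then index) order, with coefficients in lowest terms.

Distribute over the terms of R2 (each basis-blade product reordered to ascending indices, repeated generators contracted through their squares):
R1 (e2) = -199/60*e1 + 27/10*e2
Answer: -199/60*e1 + 27/10*e2


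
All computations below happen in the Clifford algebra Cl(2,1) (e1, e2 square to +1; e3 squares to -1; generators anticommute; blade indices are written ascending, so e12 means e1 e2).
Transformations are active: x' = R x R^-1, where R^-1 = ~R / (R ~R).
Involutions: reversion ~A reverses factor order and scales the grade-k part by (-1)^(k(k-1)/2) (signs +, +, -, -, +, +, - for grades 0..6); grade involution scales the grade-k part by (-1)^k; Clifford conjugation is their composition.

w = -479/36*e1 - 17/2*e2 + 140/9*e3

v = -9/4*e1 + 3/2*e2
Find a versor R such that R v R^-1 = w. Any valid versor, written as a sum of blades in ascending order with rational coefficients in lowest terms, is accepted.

Take R = v + w = -140/9*e1 - 7*e2 + 140/9*e3. Because q(v) = q(w) = 117/16, conjugation by R sends v exactly to w.
Answer: -140/9*e1 - 7*e2 + 140/9*e3


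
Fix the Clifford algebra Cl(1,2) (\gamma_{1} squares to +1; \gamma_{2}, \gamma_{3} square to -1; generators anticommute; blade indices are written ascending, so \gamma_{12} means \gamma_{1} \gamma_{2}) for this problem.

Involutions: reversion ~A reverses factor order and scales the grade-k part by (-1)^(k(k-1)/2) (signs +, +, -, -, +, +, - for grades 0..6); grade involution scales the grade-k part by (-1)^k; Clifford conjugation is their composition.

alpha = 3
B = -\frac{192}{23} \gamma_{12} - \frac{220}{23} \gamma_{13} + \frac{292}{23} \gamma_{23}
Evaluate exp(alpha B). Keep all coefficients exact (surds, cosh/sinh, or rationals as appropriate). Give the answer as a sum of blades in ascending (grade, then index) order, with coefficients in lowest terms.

B^2 term by term: the squares give (-\frac{192}{23})^2*(\gamma_{12})^2 + (-\frac{220}{23})^2*(\gamma_{13})^2 + (\frac{292}{23})^2*(\gamma_{23})^2 = \frac{36864}{529}*(+1) + \frac{48400}{529}*(+1) + \frac{85264}{529}*(-1) = 0 (each basis 2-blade squares to minus the product of its generators' squares); cross terms between blades sharing an index anticommute and cancel. So B^2 = 0.
B^2 = 0, hence only two terms survive: exp(alpha B) = 1 + alpha B (parabolic case).
Answer: 1 - \frac{576}{23} \gamma_{12} - \frac{660}{23} \gamma_{13} + \frac{876}{23} \gamma_{23}


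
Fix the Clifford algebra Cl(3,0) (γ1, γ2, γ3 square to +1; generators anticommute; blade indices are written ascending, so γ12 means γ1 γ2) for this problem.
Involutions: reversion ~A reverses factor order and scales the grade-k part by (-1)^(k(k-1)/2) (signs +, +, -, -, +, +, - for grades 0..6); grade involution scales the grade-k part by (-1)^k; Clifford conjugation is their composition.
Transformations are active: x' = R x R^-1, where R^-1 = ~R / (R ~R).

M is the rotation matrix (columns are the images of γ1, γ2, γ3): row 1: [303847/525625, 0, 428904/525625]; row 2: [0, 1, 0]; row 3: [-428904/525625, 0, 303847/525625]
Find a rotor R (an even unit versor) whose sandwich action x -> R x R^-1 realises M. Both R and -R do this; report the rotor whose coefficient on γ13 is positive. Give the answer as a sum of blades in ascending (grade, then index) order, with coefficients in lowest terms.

Method: write R = a + b12*γ12 + b13*γ13 + b23*γ23 with a^2 + b12^2 + b13^2 + b23^2 = 1 (so R^-1 = ~R). Expanding the columns R e_j ~R gives tr M = 4a^2 - 1 and, from the antisymmetric part, M21 - M12 = -4a*b12, M13 - M31 = 4a*b13, M32 - M23 = -4a*b23.
Here tr M = 1133319/525625, so a^2 = (1 + tr M)/4 = 414736/525625 and a = ±644/725. Taking a = 644/725: M21 - M12 = 0, M13 - M31 = 857808/525625, M32 - M23 = 0, giving b12 = 0, b13 = 333/725, b23 = 0, i.e. R = 644/725 + 333/725*γ13.
Its γ13 coefficient is already positive.
Answer: 644/725 + 333/725*γ13. Recall the cover is two-to-one: with M of trace 1133319/525625, both preimages act alike, and the stated γ13 sign chooses the sheet.


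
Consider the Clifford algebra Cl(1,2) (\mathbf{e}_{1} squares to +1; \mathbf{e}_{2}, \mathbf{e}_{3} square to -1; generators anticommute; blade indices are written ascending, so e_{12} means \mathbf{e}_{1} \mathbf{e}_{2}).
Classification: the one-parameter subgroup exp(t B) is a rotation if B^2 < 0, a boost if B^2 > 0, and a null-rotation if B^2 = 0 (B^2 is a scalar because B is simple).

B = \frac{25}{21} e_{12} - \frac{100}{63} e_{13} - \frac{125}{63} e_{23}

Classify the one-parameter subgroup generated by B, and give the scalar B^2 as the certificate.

B^2 term by term: the squares give (\frac{25}{21})^2*(e_{12})^2 + (-\frac{100}{63})^2*(e_{13})^2 + (-\frac{125}{63})^2*(e_{23})^2 = \frac{625}{441}*(+1) + \frac{10000}{3969}*(+1) + \frac{15625}{3969}*(-1) = 0 (each basis 2-blade squares to minus the product of its generators' squares); cross terms between blades sharing an index anticommute and cancel. So B^2 = 0.
Answer: null-rotation, certificate B^2 = 0. The scalar 0 is the complete invariant here: its sign names the subgroup type.


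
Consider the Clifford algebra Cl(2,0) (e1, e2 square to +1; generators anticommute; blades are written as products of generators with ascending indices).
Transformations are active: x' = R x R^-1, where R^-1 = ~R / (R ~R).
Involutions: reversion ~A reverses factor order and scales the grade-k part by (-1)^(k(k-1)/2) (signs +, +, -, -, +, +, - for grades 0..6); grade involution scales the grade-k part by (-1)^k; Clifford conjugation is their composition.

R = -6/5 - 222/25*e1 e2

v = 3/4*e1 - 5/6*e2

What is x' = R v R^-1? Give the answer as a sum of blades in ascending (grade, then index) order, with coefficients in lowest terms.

~R = -6/5 + 222/25*e1 e2, and R ~R = 50184/625, so R^-1 = ~R / (50184/625).
R v = 13/2*e1 + 383/50*e2
Answer: -3949/4182*e1 + 1685/2788*e2


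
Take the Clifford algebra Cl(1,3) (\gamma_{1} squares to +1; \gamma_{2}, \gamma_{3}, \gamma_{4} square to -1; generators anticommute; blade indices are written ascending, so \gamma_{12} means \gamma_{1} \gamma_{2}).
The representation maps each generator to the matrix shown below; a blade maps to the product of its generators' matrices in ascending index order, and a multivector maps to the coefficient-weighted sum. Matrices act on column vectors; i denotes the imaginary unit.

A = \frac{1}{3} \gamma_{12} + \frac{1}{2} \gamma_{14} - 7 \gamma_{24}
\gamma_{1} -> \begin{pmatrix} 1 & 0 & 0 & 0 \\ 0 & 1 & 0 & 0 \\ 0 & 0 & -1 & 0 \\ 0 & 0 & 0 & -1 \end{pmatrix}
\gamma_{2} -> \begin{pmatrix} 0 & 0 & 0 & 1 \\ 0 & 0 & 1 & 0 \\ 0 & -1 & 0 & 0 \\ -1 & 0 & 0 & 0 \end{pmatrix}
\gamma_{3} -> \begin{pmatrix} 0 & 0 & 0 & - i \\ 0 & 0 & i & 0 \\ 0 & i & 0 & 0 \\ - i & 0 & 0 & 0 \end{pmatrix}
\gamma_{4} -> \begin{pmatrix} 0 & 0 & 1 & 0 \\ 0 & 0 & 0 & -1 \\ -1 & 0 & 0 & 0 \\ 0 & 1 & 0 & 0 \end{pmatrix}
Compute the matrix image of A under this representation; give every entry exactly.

Bivector images (products of the table entries): rho(\gamma_{12}) = rho(\gamma_{1})rho(\gamma_{2}) = \begin{pmatrix} 0 & 0 & 0 & 1 \\ 0 & 0 & 1 & 0 \\ 0 & 1 & 0 & 0 \\ 1 & 0 & 0 & 0 \end{pmatrix}; rho(\gamma_{14}) = rho(\gamma_{1})rho(\gamma_{4}) = \begin{pmatrix} 0 & 0 & 1 & 0 \\ 0 & 0 & 0 & -1 \\ 1 & 0 & 0 & 0 \\ 0 & -1 & 0 & 0 \end{pmatrix}; rho(\gamma_{24}) = rho(\gamma_{2})rho(\gamma_{4}) = \begin{pmatrix} 0 & 1 & 0 & 0 \\ -1 & 0 & 0 & 0 \\ 0 & 0 & 0 & 1 \\ 0 & 0 & -1 & 0 \end{pmatrix}.
M = (\frac{1}{3})*rho(\gamma_{12}) + (\frac{1}{2})*rho(\gamma_{14}) + (-7)*rho(\gamma_{24}), summed entrywise:
Answer: \begin{pmatrix} 0 & -7 & \frac{1}{2} & \frac{1}{3} \\ 7 & 0 & \frac{1}{3} & - \frac{1}{2} \\ \frac{1}{2} & \frac{1}{3} & 0 & -7 \\ \frac{1}{3} & - \frac{1}{2} & 7 & 0 \end{pmatrix}


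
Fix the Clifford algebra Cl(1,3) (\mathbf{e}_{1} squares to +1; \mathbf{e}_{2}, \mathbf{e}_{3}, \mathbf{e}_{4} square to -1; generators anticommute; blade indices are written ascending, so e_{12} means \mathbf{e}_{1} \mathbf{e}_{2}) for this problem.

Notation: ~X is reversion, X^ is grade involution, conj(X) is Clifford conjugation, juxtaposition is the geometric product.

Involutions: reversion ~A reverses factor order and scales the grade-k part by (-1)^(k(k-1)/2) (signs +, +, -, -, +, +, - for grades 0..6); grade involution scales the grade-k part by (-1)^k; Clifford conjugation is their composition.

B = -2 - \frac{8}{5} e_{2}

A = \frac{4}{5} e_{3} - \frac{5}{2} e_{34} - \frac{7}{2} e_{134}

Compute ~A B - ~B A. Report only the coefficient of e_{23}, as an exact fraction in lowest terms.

first term: -\frac{8}{5} e_{3} + \frac{32}{25} e_{23} - 5 e_{34} - 7 e_{134} - 4 e_{234} - \frac{28}{5} e_{1234}
second term: -\frac{8}{5} e_{3} - \frac{32}{25} e_{23} + 5 e_{34} + 7 e_{134} + 4 e_{234} - \frac{28}{5} e_{1234}
Answer: \frac{64}{25}


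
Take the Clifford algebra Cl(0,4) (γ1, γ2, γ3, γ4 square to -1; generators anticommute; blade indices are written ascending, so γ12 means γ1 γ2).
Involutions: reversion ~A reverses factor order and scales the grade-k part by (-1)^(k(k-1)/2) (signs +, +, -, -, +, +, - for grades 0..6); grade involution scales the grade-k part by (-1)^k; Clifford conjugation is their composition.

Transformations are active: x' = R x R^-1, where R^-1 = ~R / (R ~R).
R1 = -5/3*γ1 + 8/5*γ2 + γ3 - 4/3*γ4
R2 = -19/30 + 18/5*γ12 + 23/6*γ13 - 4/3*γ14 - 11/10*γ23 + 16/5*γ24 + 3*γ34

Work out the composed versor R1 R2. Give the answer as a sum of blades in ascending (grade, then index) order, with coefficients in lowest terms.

Distribute over the terms of R1 (each basis-blade product reordered to ascending indices, repeated generators contracted through their squares):
(-5/3*γ1) R2 = 19/18*γ1 + 6*γ2 + 115/18*γ3 - 20/9*γ4 + 11/6*γ123 - 16/3*γ124 - 5*γ134
(8/5*γ2) R2 = 144/25*γ1 - 76/75*γ2 + 44/25*γ3 - 128/25*γ4 - 92/15*γ123 + 32/15*γ124 + 24/5*γ234
(γ3) R2 = 23/6*γ1 - 11/10*γ2 - 19/30*γ3 - 3*γ4 + 18/5*γ123 + 4/3*γ134 - 16/5*γ234
(-4/3*γ4) R2 = 16/9*γ1 - 64/15*γ2 - 4*γ3 + 38/45*γ4 - 24/5*γ124 - 46/9*γ134 + 22/15*γ234
Summing the partial products and collecting blades:
Answer: 932/75*γ1 - 19/50*γ2 + 791/225*γ3 - 2137/225*γ4 - 7/10*γ123 - 8*γ124 - 79/9*γ134 + 46/15*γ234


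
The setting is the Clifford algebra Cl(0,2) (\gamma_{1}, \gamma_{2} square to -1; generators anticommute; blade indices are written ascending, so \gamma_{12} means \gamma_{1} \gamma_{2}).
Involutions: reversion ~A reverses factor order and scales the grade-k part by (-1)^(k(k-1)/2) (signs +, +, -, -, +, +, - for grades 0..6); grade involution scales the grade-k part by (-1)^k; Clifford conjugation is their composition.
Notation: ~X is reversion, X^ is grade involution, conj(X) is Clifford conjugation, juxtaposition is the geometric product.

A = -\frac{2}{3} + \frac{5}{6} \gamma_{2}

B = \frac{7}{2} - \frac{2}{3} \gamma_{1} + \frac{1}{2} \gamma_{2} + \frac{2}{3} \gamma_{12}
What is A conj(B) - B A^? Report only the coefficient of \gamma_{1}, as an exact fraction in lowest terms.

first term: -\frac{23}{12} - \gamma_{1} + \frac{13}{4} \gamma_{2} - \frac{1}{9} \gamma_{12}
second term: -\frac{23}{12} + \gamma_{1} - \frac{13}{4} \gamma_{2} + \frac{1}{9} \gamma_{12}
Answer: -2
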